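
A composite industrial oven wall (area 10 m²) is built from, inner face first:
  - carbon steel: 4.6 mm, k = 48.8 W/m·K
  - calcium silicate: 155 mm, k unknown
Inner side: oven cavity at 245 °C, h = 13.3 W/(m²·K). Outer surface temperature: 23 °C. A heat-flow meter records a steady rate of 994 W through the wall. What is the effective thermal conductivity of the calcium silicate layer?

k ≈ 0.0718 W/(m·K)

Thermal resistances in series:
R_inner film = 1/(h_i·A) = 1/(13.3×10) = 0.007519 K/W
R_carbon steel = L/(kA) = 0.0046/(48.8×10) = 9.426×10^-6 K/W
Sum of known resistances R_other = 0.007528 K/W
Total R = ΔT/Q = 222/994 = 0.2233 K/W
R_calcium silicate = R_total − R_other = 0.2158 K/W
k = L/(R·A) = 0.155/(0.2158×10)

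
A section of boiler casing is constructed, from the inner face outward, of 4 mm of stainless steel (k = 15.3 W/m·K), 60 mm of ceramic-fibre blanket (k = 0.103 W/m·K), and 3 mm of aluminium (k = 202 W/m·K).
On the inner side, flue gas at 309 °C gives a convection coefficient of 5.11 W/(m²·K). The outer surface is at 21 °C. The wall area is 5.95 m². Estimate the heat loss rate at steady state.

Q ≈ 2200 W

Model the wall as resistances in series:
R_inner film = 1/(h_i·A) = 1/(5.11×5.95) = 0.03289 K/W
R_stainless steel = L/(kA) = 0.004/(15.3×5.95) = 4.394×10^-5 K/W
R_ceramic-fibre blanket = L/(kA) = 0.06/(0.103×5.95) = 0.0979 K/W
R_aluminium = L/(kA) = 0.003/(202×5.95) = 2.496×10^-6 K/W
R_total = 0.1308 K/W
Q = ΔT / R_total = 288 / 0.1308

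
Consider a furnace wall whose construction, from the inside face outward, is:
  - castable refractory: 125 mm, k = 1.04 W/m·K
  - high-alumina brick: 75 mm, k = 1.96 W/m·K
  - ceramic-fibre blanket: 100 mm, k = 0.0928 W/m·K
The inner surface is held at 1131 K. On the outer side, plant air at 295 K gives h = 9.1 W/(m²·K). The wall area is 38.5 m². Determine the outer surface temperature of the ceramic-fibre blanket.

T ≈ 363 K

Using the resistance-network approach (series):
R_castable refractory = L/(kA) = 0.125/(1.04×38.5) = 0.003122 K/W
R_high-alumina brick = L/(kA) = 0.075/(1.96×38.5) = 9.939×10^-4 K/W
R_ceramic-fibre blanket = L/(kA) = 0.1/(0.0928×38.5) = 0.02799 K/W
R_outer film = 1/(h_o·A) = 1/(9.1×38.5) = 0.002854 K/W
R_total = 0.03496 K/W;  Q = ΔT/R_total = 836/0.03496 = 23910 W
T_interface = T_inner − Q·ΣR(inner→interface) = 1131 − 23900×0.03211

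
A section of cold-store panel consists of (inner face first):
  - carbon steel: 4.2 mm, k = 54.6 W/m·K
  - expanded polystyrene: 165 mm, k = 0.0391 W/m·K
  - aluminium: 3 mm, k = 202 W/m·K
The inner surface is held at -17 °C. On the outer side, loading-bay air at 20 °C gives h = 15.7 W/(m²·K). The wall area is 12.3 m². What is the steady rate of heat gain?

Thermal resistances in series:
R_carbon steel = L/(kA) = 0.0042/(54.6×12.3) = 6.254×10^-6 K/W
R_expanded polystyrene = L/(kA) = 0.165/(0.0391×12.3) = 0.3431 K/W
R_aluminium = L/(kA) = 0.003/(202×12.3) = 1.207×10^-6 K/W
R_outer film = 1/(h_o·A) = 1/(15.7×12.3) = 0.005178 K/W
R_total = 0.3483 K/W
Q = ΔT / R_total = 37 / 0.3483

Q ≈ 106 W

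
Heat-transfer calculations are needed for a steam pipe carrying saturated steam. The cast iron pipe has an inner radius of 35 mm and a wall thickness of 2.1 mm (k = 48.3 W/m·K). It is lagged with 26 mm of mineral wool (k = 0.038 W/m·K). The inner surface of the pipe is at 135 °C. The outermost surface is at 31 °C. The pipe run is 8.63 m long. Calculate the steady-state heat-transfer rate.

Q ≈ 403 W

Cylindrical conduction, so R = ln(r₂/r₁)/(2πkL) per layer, in series:
R_cast iron pipe wall = ln(37.1/35)/(2π×48.3×8.63) = 2.225×10^-5 K/W
R_mineral wool = ln(63.1/37.1)/(2π×0.038×8.63) = 0.2578 K/W
R_total = 0.2578 K/W
Q = ΔT/R_total = 104/0.2578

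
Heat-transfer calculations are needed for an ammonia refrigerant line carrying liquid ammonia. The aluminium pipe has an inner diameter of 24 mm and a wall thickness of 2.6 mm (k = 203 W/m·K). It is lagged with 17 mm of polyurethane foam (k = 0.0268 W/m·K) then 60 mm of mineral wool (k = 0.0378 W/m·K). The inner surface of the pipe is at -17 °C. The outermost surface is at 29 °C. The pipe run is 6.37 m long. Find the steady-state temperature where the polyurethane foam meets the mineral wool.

T ≈ 6.27 °C

Cylindrical conduction, so R = ln(r₂/r₁)/(2πkL) per layer, in series:
R_aluminium pipe wall = ln(14.6/12)/(2π×203×6.37) = 2.414×10^-5 K/W
R_polyurethane foam = ln(31.6/14.6)/(2π×0.0268×6.37) = 0.7198 K/W
R_mineral wool = ln(91.6/31.6)/(2π×0.0378×6.37) = 0.7035 K/W
R_total = 1.423 K/W
Q = ΔT/R_total = 46/1.423
Q = 32.3 W
T_interface = T_inner + Q·ΣR(inner→interface) = -17 + 32.3×0.7199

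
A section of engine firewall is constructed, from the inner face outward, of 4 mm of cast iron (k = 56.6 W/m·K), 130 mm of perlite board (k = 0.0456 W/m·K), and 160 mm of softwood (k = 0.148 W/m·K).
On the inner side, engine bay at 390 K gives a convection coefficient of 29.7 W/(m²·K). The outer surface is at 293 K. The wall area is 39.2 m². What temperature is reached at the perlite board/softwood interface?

T ≈ 319 K

Model the wall as resistances in series:
R_inner film = 1/(h_i·A) = 1/(29.7×39.2) = 8.589×10^-4 K/W
R_cast iron = L/(kA) = 0.004/(56.6×39.2) = 1.803×10^-6 K/W
R_perlite board = L/(kA) = 0.13/(0.0456×39.2) = 0.07273 K/W
R_softwood = L/(kA) = 0.16/(0.148×39.2) = 0.02758 K/W
R_total = 0.1012 K/W;  Q = ΔT/R_total = 97/0.1012 = 958.8 W
T_interface = T_inner − Q·ΣR(inner→interface) = 390 − 959×0.07359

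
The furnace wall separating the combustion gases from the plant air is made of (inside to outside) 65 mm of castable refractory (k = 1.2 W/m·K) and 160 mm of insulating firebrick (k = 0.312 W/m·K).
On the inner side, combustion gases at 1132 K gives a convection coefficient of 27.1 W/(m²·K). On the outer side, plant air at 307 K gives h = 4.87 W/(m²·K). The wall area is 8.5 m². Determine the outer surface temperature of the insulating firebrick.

T ≈ 516 K

Model the wall as resistances in series:
R_inner film = 1/(h_i·A) = 1/(27.1×8.5) = 0.004341 K/W
R_castable refractory = L/(kA) = 0.065/(1.2×8.5) = 0.006373 K/W
R_insulating firebrick = L/(kA) = 0.16/(0.312×8.5) = 0.06033 K/W
R_outer film = 1/(h_o·A) = 1/(4.87×8.5) = 0.02416 K/W
R_total = 0.0952 K/W;  Q = ΔT/R_total = 825/0.0952 = 8666 W
T_interface = T_inner − Q·ΣR(inner→interface) = 1132 − 8670×0.07105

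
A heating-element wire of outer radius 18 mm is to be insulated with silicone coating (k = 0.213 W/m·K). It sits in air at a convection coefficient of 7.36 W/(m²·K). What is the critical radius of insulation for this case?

For a cylinder r_cr = k/h = 0.213/7.36
r_cr = 28.9 mm; since the bare radius (18 mm) is below r_cr, adding a thin layer of insulation will *increase* heat loss.

r_cr ≈ 28.9 mm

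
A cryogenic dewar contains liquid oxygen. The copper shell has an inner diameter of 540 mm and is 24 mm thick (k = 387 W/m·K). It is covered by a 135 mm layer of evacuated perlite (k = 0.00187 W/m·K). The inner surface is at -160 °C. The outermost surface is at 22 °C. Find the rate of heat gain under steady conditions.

Q ≈ 4 W

Each spherical layer contributes R = (1/r_i − 1/r_o)/(4πk):
R_copper shell = (1/0.27 − 1/0.294)/(4π×387) = 6.217×10^-5 K/W
R_evacuated perlite = (1/0.294 − 1/0.429)/(4π×0.00187) = 45.55 K/W
R_total = 45.55 K/W
Q = ΔT/R_total = 182/45.55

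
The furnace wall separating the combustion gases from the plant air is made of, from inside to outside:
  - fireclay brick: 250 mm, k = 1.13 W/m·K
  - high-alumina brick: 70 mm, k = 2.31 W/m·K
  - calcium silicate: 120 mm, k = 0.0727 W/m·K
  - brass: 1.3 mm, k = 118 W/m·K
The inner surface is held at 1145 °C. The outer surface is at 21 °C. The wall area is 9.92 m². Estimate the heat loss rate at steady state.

Q ≈ 5860 W

Thermal resistances in series:
R_fireclay brick = L/(kA) = 0.25/(1.13×9.92) = 0.0223 K/W
R_high-alumina brick = L/(kA) = 0.07/(2.31×9.92) = 0.003055 K/W
R_calcium silicate = L/(kA) = 0.12/(0.0727×9.92) = 0.1664 K/W
R_brass = L/(kA) = 0.0013/(118×9.92) = 1.111×10^-6 K/W
R_total = 0.1918 K/W
Q = ΔT / R_total = 1124 / 0.1918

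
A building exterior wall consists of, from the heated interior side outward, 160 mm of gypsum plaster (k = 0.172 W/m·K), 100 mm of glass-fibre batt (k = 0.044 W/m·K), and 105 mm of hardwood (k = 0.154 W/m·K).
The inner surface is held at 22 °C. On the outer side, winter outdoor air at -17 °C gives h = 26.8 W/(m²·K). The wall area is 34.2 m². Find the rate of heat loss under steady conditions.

Q ≈ 340 W

Thermal resistances in series:
R_gypsum plaster = L/(kA) = 0.16/(0.172×34.2) = 0.0272 K/W
R_glass-fibre batt = L/(kA) = 0.1/(0.044×34.2) = 0.06645 K/W
R_hardwood = L/(kA) = 0.105/(0.154×34.2) = 0.01994 K/W
R_outer film = 1/(h_o·A) = 1/(26.8×34.2) = 0.001091 K/W
R_total = 0.1147 K/W
Q = ΔT / R_total = 39 / 0.1147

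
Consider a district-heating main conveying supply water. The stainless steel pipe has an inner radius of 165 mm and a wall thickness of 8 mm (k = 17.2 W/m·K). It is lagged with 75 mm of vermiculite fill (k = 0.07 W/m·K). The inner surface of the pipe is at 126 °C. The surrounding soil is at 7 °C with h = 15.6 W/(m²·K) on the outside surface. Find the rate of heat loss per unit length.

Cylindrical conduction, so R = ln(r₂/r₁)/(2πkL) per layer, in series:
R_stainless steel pipe wall = ln(173/165)/(2π×17.2×1) = 4.381×10^-4 K/W
R_vermiculite fill = ln(248/173)/(2π×0.07×1) = 0.8188 K/W
R_outer film = 1/(h_o·2πr_oL) = 1/(15.6×2π×0.248×1) = 0.04114 K/W
R_total = 0.8604 K/W
Q = ΔT/R_total = 119/0.8604

q′ ≈ 138 W/m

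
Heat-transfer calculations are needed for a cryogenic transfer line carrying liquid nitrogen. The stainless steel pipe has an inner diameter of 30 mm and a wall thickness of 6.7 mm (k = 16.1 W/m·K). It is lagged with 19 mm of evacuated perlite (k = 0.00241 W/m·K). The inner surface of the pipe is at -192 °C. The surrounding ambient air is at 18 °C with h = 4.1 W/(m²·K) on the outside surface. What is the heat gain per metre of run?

Radial resistances (cylindrical: R_cond = ln(r_o/r_i)/(2πkL), R_conv = 1/(h·2πrL)):
R_stainless steel pipe wall = ln(21.7/15)/(2π×16.1×1) = 0.00365 K/W
R_evacuated perlite = ln(40.7/21.7)/(2π×0.00241×1) = 41.53 K/W
R_outer film = 1/(h_o·2πr_oL) = 1/(4.1×2π×0.0407×1) = 0.9538 K/W
R_total = 42.49 K/W
Q = ΔT/R_total = 210/42.49

q′ ≈ 4.94 W/m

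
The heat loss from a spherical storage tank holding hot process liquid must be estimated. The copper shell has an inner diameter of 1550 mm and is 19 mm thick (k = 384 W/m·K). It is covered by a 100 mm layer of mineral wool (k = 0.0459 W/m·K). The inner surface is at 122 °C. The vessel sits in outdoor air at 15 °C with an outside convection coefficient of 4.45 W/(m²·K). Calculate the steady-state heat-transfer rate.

Radial (spherical) resistances in series:
R_copper shell = (1/0.775 − 1/0.794)/(4π×384) = 6.399×10^-6 K/W
R_mineral wool = (1/0.794 − 1/0.894)/(4π×0.0459) = 0.2442 K/W
R_outer film = 1/(h·4πr_o²) = 1/(4.45×4π×0.894²) = 0.02237 K/W
R_total = 0.2666 K/W
Q = ΔT/R_total = 107/0.2666

Q ≈ 401 W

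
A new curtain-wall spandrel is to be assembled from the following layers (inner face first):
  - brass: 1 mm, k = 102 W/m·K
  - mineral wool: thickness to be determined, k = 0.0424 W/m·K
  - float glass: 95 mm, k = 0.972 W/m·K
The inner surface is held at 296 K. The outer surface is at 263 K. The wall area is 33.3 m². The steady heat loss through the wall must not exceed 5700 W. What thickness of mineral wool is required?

Treating each layer as a thermal resistance in series:
R_brass = L/(kA) = 0.001/(102×33.3) = 2.944×10^-7 K/W
R_float glass = L/(kA) = 0.095/(0.972×33.3) = 0.002935 K/W
Sum of the known resistances R_other = 0.002935 K/W
Required total resistance R_tot = ΔT/Q_allow = 33/5700 = 0.005789 K/W
R_mineral wool = R_tot − R_other = 0.002854 K/W
L = R·k·A = 0.002854×0.0424×33.3

L ≈ 4.03 mm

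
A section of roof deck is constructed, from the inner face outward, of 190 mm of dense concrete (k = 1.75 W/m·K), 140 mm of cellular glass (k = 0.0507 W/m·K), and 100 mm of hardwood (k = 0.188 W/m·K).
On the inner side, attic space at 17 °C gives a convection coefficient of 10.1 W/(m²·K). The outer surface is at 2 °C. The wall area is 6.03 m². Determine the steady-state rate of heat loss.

Q ≈ 25.8 W

Treating each layer as a thermal resistance in series:
R_inner film = 1/(h_i·A) = 1/(10.1×6.03) = 0.01642 K/W
R_dense concrete = L/(kA) = 0.19/(1.75×6.03) = 0.01801 K/W
R_cellular glass = L/(kA) = 0.14/(0.0507×6.03) = 0.4579 K/W
R_hardwood = L/(kA) = 0.1/(0.188×6.03) = 0.08821 K/W
R_total = 0.5806 K/W
Q = ΔT / R_total = 15 / 0.5806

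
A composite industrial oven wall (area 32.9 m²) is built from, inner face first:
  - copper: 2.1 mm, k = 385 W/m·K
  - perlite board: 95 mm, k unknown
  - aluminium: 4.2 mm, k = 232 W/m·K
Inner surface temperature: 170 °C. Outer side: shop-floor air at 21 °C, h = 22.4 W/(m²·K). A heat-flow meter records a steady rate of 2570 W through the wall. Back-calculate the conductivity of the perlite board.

k ≈ 0.051 W/(m·K)

Treating each layer as a thermal resistance in series:
R_copper = L/(kA) = 0.0021/(385×32.9) = 1.658×10^-7 K/W
R_aluminium = L/(kA) = 0.0042/(232×32.9) = 5.503×10^-7 K/W
R_outer film = 1/(h_o·A) = 1/(22.4×32.9) = 0.001357 K/W
Sum of known resistances R_other = 0.001358 K/W
Total R = ΔT/Q = 149/2570 = 0.05798 K/W
R_perlite board = R_total − R_other = 0.05662 K/W
k = L/(R·A) = 0.095/(0.05662×32.9)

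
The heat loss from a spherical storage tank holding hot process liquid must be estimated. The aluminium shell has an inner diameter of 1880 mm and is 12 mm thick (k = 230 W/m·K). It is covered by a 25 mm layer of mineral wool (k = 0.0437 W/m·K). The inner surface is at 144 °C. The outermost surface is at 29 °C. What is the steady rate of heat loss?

For a spherical shell R = (1/r₁ − 1/r₂)/(4πk); film R = 1/(h·4πr²). In series:
R_aluminium shell = (1/0.94 − 1/0.952)/(4π×230) = 4.64×10^-6 K/W
R_mineral wool = (1/0.952 − 1/0.977)/(4π×0.0437) = 0.04895 K/W
R_total = 0.04895 K/W
Q = ΔT/R_total = 115/0.04895

Q ≈ 2350 W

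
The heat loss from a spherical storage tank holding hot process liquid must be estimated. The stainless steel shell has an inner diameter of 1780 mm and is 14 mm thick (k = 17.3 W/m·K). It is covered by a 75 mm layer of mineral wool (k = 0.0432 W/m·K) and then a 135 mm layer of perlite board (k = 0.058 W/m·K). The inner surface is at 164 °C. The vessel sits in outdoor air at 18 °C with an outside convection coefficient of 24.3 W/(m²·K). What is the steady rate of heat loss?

Each spherical layer contributes R = (1/r_i − 1/r_o)/(4πk):
R_stainless steel shell = (1/0.89 − 1/0.904)/(4π×17.3) = 8.004×10^-5 K/W
R_mineral wool = (1/0.904 − 1/0.979)/(4π×0.0432) = 0.1561 K/W
R_perlite board = (1/0.979 − 1/1.114)/(4π×0.058) = 0.1698 K/W
R_outer film = 1/(h·4πr_o²) = 1/(24.3×4π×1.114²) = 0.002639 K/W
R_total = 0.3287 K/W
Q = ΔT/R_total = 146/0.3287

Q ≈ 444 W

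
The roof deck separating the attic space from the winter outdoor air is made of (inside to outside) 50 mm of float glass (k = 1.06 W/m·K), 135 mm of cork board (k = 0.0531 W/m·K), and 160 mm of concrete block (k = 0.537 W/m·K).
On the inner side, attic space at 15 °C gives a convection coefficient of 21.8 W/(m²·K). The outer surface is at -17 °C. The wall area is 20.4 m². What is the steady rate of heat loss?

Treating each layer as a thermal resistance in series:
R_inner film = 1/(h_i·A) = 1/(21.8×20.4) = 0.002249 K/W
R_float glass = L/(kA) = 0.05/(1.06×20.4) = 0.002312 K/W
R_cork board = L/(kA) = 0.135/(0.0531×20.4) = 0.1246 K/W
R_concrete block = L/(kA) = 0.16/(0.537×20.4) = 0.01461 K/W
R_total = 0.1438 K/W
Q = ΔT / R_total = 32 / 0.1438

Q ≈ 223 W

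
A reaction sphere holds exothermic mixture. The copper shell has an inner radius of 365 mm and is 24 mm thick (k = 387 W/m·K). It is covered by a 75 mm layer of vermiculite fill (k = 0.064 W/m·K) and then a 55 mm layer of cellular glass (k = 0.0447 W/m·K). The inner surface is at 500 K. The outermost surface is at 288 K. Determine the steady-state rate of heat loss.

Q ≈ 230 W

Radial (spherical) resistances in series:
R_copper shell = (1/0.365 − 1/0.389)/(4π×387) = 3.476×10^-5 K/W
R_vermiculite fill = (1/0.389 − 1/0.464)/(4π×0.064) = 0.5167 K/W
R_cellular glass = (1/0.464 − 1/0.519)/(4π×0.0447) = 0.4066 K/W
R_total = 0.9233 K/W
Q = ΔT/R_total = 212/0.9233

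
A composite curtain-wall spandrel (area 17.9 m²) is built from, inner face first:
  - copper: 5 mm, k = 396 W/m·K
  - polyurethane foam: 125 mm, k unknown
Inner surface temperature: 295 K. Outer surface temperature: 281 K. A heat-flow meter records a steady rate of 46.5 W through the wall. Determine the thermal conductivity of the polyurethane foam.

k ≈ 0.0232 W/(m·K)

Model the wall as resistances in series:
R_copper = L/(kA) = 0.005/(396×17.9) = 7.054×10^-7 K/W
Sum of known resistances R_other = 7.054×10^-7 K/W
Total R = ΔT/Q = 14/46.5 = 0.3011 K/W
R_polyurethane foam = R_total − R_other = 0.3011 K/W
k = L/(R·A) = 0.125/(0.3011×17.9)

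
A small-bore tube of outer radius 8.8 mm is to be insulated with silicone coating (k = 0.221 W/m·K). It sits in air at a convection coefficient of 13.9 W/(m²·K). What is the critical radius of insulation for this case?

r_cr ≈ 15.9 mm

For a cylinder r_cr = k/h = 0.221/13.9
r_cr = 15.9 mm; since the bare radius (8.8 mm) is below r_cr, adding a thin layer of insulation will *increase* heat loss.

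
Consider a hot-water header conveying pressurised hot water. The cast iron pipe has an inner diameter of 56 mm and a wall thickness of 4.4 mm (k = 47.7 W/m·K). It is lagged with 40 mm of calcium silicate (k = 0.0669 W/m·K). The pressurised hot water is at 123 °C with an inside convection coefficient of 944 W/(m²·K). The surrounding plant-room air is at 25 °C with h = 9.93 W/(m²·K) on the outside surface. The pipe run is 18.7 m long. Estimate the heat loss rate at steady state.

Radial resistances (cylindrical: R_cond = ln(r_o/r_i)/(2πkL), R_conv = 1/(h·2πrL)):
R_inner film = 1/(h_i·2πr₁L) = 1/(944×2π×0.028×18.7) = 3.22×10^-4 K/W
R_cast iron pipe wall = ln(32.4/28)/(2π×47.7×18.7) = 2.604×10^-5 K/W
R_calcium silicate = ln(72.4/32.4)/(2π×0.0669×18.7) = 0.1023 K/W
R_outer film = 1/(h_o·2πr_oL) = 1/(9.93×2π×0.0724×18.7) = 0.01184 K/W
R_total = 0.1145 K/W
Q = ΔT/R_total = 98/0.1145

Q ≈ 856 W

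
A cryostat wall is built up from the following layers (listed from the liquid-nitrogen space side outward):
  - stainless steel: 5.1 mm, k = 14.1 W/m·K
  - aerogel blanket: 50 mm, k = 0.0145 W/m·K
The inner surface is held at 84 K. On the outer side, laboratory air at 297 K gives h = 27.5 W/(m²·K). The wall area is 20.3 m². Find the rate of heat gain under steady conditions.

Thermal resistances in series:
R_stainless steel = L/(kA) = 0.0051/(14.1×20.3) = 1.782×10^-5 K/W
R_aerogel blanket = L/(kA) = 0.05/(0.0145×20.3) = 0.1699 K/W
R_outer film = 1/(h_o·A) = 1/(27.5×20.3) = 0.001791 K/W
R_total = 0.1717 K/W
Q = ΔT / R_total = 213 / 0.1717

Q ≈ 1240 W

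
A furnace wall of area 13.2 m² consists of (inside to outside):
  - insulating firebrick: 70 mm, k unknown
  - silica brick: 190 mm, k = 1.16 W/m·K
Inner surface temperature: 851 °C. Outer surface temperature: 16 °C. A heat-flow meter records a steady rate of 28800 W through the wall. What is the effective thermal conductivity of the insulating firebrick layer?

k ≈ 0.32 W/(m·K)

Model the wall as resistances in series:
R_silica brick = L/(kA) = 0.19/(1.16×13.2) = 0.01241 K/W
Sum of known resistances R_other = 0.01241 K/W
Total R = ΔT/Q = 835/28800 = 0.02899 K/W
R_insulating firebrick = R_total − R_other = 0.01658 K/W
k = L/(R·A) = 0.07/(0.01658×13.2)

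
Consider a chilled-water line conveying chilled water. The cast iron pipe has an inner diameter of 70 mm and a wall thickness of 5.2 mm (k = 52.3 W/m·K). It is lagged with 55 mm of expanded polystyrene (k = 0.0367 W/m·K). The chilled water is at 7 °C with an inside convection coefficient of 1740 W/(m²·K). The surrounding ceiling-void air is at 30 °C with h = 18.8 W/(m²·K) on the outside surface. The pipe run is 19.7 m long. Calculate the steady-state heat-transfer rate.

Radial resistances (cylindrical: R_cond = ln(r_o/r_i)/(2πkL), R_conv = 1/(h·2πrL)):
R_inner film = 1/(h_i·2πr₁L) = 1/(1740×2π×0.035×19.7) = 1.327×10^-4 K/W
R_cast iron pipe wall = ln(40.2/35)/(2π×52.3×19.7) = 2.14×10^-5 K/W
R_expanded polystyrene = ln(95.2/40.2)/(2π×0.0367×19.7) = 0.1898 K/W
R_outer film = 1/(h_o·2πr_oL) = 1/(18.8×2π×0.0952×19.7) = 0.004514 K/W
R_total = 0.1944 K/W
Q = ΔT/R_total = 23/0.1944

Q ≈ 118 W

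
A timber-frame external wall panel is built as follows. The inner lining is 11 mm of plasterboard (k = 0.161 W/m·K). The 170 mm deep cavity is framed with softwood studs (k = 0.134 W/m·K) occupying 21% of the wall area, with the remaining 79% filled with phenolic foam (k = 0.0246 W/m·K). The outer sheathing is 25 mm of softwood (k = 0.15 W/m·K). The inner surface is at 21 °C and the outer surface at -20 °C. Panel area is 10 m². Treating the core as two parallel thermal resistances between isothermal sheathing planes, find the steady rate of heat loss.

Q ≈ 108 W

Sheathing layers in series; stud and cavity paths in parallel between them.
R_inner = 0.011/(0.161×10) = 0.006832 K/W
R_stud  = 0.17/(0.134×0.21×10) = 0.6041 K/W
R_cav   = 0.17/(0.0246×0.79×10) = 0.8748 K/W
1/R_core = 1/R_stud + 1/R_cav → R_core = 0.3573 K/W
R_outer = 0.025/(0.15×10) = 0.01667 K/W
R_total = 0.3808 K/W
Q = ΔT/R_total = 41/0.3808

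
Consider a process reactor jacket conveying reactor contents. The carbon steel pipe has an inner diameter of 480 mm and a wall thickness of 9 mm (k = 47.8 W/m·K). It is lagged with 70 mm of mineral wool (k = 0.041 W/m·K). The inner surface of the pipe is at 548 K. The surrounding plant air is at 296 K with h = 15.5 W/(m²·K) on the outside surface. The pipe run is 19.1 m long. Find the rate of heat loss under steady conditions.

Per-layer cylindrical resistances, series-summed:
R_carbon steel pipe wall = ln(249/240)/(2π×47.8×19.1) = 6.418×10^-6 K/W
R_mineral wool = ln(319/249)/(2π×0.041×19.1) = 0.05035 K/W
R_outer film = 1/(h_o·2πr_oL) = 1/(15.5×2π×0.319×19.1) = 0.001685 K/W
R_total = 0.05204 K/W
Q = ΔT/R_total = 252/0.05204

Q ≈ 4840 W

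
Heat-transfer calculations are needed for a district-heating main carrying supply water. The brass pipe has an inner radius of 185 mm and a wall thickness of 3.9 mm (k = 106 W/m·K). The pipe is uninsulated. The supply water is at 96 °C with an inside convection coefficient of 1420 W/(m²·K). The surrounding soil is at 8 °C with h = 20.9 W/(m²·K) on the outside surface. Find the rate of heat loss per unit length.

Treating each annulus and film as a series resistance:
R_inner film = 1/(h_i·2πr₁L) = 1/(1420×2π×0.185×1) = 6.058×10^-4 K/W
R_brass pipe wall = ln(188.9/185)/(2π×106×1) = 3.132×10^-5 K/W
R_outer film = 1/(h_o·2πr_oL) = 1/(20.9×2π×0.1889×1) = 0.04031 K/W
R_total = 0.04095 K/W
Q = ΔT/R_total = 88/0.04095

q′ ≈ 2150 W/m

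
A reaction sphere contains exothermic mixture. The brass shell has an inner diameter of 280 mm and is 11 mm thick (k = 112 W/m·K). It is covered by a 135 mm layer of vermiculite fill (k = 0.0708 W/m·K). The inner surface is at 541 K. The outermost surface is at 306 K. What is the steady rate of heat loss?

Spherical conduction: R = (1/r_in − 1/r_out)/(4πk) per layer; series-sum.
R_brass shell = (1/0.14 − 1/0.151)/(4π×112) = 3.697×10^-4 K/W
R_vermiculite fill = (1/0.151 − 1/0.286)/(4π×0.0708) = 3.514 K/W
R_total = 3.514 K/W
Q = ΔT/R_total = 235/3.514

Q ≈ 66.9 W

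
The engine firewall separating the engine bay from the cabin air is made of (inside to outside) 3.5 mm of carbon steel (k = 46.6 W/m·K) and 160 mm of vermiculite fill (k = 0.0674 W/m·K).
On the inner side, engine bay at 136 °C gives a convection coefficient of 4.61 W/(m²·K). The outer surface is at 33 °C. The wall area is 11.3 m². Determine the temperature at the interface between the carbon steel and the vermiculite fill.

Using the resistance-network approach (series):
R_inner film = 1/(h_i·A) = 1/(4.61×11.3) = 0.0192 K/W
R_carbon steel = L/(kA) = 0.0035/(46.6×11.3) = 6.647×10^-6 K/W
R_vermiculite fill = L/(kA) = 0.16/(0.0674×11.3) = 0.2101 K/W
R_total = 0.2293 K/W;  Q = ΔT/R_total = 103/0.2293 = 449.2 W
T_interface = T_inner − Q·ΣR(inner→interface) = 136 − 449×0.0192

T ≈ 127 °C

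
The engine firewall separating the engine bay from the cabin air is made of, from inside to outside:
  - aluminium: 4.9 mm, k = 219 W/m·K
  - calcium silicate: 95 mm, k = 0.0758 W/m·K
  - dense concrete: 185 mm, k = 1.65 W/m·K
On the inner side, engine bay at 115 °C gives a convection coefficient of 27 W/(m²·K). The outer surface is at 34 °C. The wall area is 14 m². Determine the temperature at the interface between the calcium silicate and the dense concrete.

T ≈ 40.5 °C

Treating each layer as a thermal resistance in series:
R_inner film = 1/(h_i·A) = 1/(27×14) = 0.002646 K/W
R_aluminium = L/(kA) = 0.0049/(219×14) = 1.598×10^-6 K/W
R_calcium silicate = L/(kA) = 0.095/(0.0758×14) = 0.08952 K/W
R_dense concrete = L/(kA) = 0.185/(1.65×14) = 0.008009 K/W
R_total = 0.1002 K/W;  Q = ΔT/R_total = 81/0.1002 = 808.6 W
T_interface = T_inner − Q·ΣR(inner→interface) = 115 − 809×0.09217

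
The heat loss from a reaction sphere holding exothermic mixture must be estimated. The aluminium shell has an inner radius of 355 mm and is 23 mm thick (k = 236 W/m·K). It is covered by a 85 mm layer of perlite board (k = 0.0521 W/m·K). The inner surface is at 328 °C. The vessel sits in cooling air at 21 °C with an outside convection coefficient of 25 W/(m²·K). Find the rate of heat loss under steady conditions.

For a spherical shell R = (1/r₁ − 1/r₂)/(4πk); film R = 1/(h·4πr²). In series:
R_aluminium shell = (1/0.355 − 1/0.378)/(4π×236) = 5.779×10^-5 K/W
R_perlite board = (1/0.378 − 1/0.463)/(4π×0.0521) = 0.7418 K/W
R_outer film = 1/(h·4πr_o²) = 1/(25×4π×0.463²) = 0.01485 K/W
R_total = 0.7567 K/W
Q = ΔT/R_total = 307/0.7567

Q ≈ 406 W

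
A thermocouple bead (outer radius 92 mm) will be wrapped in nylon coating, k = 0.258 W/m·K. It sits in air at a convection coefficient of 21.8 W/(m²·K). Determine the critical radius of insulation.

r_cr ≈ 23.7 mm

For a sphere r_cr = 2k/h = 2×0.258/21.8
r_cr = 23.7 mm; since the bare radius (92 mm) is above r_cr, any added insulation will reduce heat loss.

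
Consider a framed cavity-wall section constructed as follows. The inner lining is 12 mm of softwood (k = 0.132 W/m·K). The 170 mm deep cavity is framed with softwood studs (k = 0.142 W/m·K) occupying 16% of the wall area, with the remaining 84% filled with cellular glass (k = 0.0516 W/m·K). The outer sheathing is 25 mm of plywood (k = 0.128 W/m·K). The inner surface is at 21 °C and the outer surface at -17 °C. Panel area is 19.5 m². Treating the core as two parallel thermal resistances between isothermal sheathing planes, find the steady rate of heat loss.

Sheathing layers in series; stud and cavity paths in parallel between them.
R_inner = 0.012/(0.132×19.5) = 0.004662 K/W
R_stud  = 0.17/(0.142×0.16×19.5) = 0.3837 K/W
R_cav   = 0.17/(0.0516×0.84×19.5) = 0.2011 K/W
1/R_core = 1/R_stud + 1/R_cav → R_core = 0.132 K/W
R_outer = 0.025/(0.128×19.5) = 0.01002 K/W
R_total = 0.1466 K/W
Q = ΔT/R_total = 38/0.1466

Q ≈ 259 W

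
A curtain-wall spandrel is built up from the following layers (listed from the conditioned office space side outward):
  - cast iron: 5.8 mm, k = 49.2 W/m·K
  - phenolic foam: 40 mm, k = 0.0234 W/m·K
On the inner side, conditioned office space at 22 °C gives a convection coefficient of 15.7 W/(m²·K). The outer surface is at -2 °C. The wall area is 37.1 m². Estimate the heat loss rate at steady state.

Model the wall as resistances in series:
R_inner film = 1/(h_i·A) = 1/(15.7×37.1) = 0.001717 K/W
R_cast iron = L/(kA) = 0.0058/(49.2×37.1) = 3.178×10^-6 K/W
R_phenolic foam = L/(kA) = 0.04/(0.0234×37.1) = 0.04608 K/W
R_total = 0.0478 K/W
Q = ΔT / R_total = 24 / 0.0478

Q ≈ 502 W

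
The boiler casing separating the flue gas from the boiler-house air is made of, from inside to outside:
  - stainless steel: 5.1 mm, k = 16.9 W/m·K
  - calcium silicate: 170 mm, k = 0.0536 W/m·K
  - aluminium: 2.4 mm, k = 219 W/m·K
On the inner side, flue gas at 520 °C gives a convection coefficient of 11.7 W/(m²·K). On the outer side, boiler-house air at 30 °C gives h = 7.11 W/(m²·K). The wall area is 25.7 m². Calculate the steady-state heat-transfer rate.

Using the resistance-network approach (series):
R_inner film = 1/(h_i·A) = 1/(11.7×25.7) = 0.003326 K/W
R_stainless steel = L/(kA) = 0.0051/(16.9×25.7) = 1.174×10^-5 K/W
R_calcium silicate = L/(kA) = 0.17/(0.0536×25.7) = 0.1234 K/W
R_aluminium = L/(kA) = 0.0024/(219×25.7) = 4.264×10^-7 K/W
R_outer film = 1/(h_o·A) = 1/(7.11×25.7) = 0.005473 K/W
R_total = 0.1322 K/W
Q = ΔT / R_total = 490 / 0.1322

Q ≈ 3710 W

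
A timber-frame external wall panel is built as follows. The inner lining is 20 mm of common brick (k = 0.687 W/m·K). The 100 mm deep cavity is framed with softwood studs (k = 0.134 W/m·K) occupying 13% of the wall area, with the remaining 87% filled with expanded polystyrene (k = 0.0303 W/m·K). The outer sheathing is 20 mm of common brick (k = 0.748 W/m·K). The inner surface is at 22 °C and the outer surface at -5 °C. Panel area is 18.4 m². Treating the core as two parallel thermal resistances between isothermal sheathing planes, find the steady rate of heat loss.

Q ≈ 212 W

Sheathing layers in series; stud and cavity paths in parallel between them.
R_inner = 0.02/(0.687×18.4) = 0.001582 K/W
R_stud  = 0.1/(0.134×0.13×18.4) = 0.312 K/W
R_cav   = 0.1/(0.0303×0.87×18.4) = 0.2062 K/W
1/R_core = 1/R_stud + 1/R_cav → R_core = 0.1241 K/W
R_outer = 0.02/(0.748×18.4) = 0.001453 K/W
R_total = 0.1272 K/W
Q = ΔT/R_total = 27/0.1272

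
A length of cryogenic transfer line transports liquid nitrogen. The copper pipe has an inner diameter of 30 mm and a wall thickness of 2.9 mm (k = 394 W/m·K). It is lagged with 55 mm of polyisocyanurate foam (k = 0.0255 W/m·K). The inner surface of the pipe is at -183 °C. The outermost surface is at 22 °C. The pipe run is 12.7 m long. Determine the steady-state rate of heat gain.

Treating each annulus and film as a series resistance:
R_copper pipe wall = ln(17.9/15)/(2π×394×12.7) = 5.622×10^-6 K/W
R_polyisocyanurate foam = ln(72.9/17.9)/(2π×0.0255×12.7) = 0.6901 K/W
R_total = 0.6901 K/W
Q = ΔT/R_total = 205/0.6901

Q ≈ 297 W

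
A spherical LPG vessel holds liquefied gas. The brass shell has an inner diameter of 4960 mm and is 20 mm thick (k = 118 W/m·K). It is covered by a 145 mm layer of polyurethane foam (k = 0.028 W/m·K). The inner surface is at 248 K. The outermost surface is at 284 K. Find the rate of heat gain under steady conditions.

Radial (spherical) resistances in series:
R_brass shell = (1/2.48 − 1/2.5)/(4π×118) = 2.175×10^-6 K/W
R_polyurethane foam = (1/2.5 − 1/2.645)/(4π×0.028) = 0.06232 K/W
R_total = 0.06232 K/W
Q = ΔT/R_total = 36/0.06232

Q ≈ 578 W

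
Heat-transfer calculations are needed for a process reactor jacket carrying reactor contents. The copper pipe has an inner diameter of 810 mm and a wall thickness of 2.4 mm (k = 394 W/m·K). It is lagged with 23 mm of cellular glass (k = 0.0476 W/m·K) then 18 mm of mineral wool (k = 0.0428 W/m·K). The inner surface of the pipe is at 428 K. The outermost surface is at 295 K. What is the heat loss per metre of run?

q′ ≈ 396 W/m

For a radial system each layer contributes R = ln(r_out/r_in)/(2πkL); films add R = 1/(hA).
R_copper pipe wall = ln(407.4/405)/(2π×394×1) = 2.387×10^-6 K/W
R_cellular glass = ln(430.4/407.4)/(2π×0.0476×1) = 0.1836 K/W
R_mineral wool = ln(448.4/430.4)/(2π×0.0428×1) = 0.1524 K/W
R_total = 0.336 K/W
Q = ΔT/R_total = 133/0.336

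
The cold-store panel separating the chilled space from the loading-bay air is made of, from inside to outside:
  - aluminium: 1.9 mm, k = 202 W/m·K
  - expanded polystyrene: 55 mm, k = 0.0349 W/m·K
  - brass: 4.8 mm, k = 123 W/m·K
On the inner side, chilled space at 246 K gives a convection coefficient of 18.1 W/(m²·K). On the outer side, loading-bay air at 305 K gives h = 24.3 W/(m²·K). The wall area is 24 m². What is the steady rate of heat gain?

Q ≈ 847 W

Series thermal resistances:
R_inner film = 1/(h_i·A) = 1/(18.1×24) = 0.002302 K/W
R_aluminium = L/(kA) = 0.0019/(202×24) = 3.919×10^-7 K/W
R_expanded polystyrene = L/(kA) = 0.055/(0.0349×24) = 0.06566 K/W
R_brass = L/(kA) = 0.0048/(123×24) = 1.626×10^-6 K/W
R_outer film = 1/(h_o·A) = 1/(24.3×24) = 0.001715 K/W
R_total = 0.06968 K/W
Q = ΔT / R_total = 59 / 0.06968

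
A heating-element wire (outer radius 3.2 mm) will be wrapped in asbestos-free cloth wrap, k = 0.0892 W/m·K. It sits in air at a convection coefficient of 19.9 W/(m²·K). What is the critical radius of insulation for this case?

r_cr ≈ 4.48 mm

For a cylinder r_cr = k/h = 0.0892/19.9
r_cr = 4.48 mm; since the bare radius (3.2 mm) is below r_cr, adding a thin layer of insulation will *increase* heat loss.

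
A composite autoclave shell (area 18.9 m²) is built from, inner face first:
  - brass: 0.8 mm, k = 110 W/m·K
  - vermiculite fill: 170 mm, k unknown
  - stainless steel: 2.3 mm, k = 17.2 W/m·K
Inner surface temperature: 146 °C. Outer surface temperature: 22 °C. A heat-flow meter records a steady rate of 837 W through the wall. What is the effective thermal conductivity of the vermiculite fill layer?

k ≈ 0.0607 W/(m·K)

Model the wall as resistances in series:
R_brass = L/(kA) = 0.0008/(110×18.9) = 3.848×10^-7 K/W
R_stainless steel = L/(kA) = 0.0023/(17.2×18.9) = 7.075×10^-6 K/W
Sum of known resistances R_other = 7.46×10^-6 K/W
Total R = ΔT/Q = 124/837 = 0.1481 K/W
R_vermiculite fill = R_total − R_other = 0.1481 K/W
k = L/(R·A) = 0.17/(0.1481×18.9)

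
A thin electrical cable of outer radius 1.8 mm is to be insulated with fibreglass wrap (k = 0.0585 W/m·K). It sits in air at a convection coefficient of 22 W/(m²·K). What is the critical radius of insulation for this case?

r_cr ≈ 2.66 mm

For a cylinder r_cr = k/h = 0.0585/22
r_cr = 2.66 mm; since the bare radius (1.8 mm) is below r_cr, adding a thin layer of insulation will *increase* heat loss.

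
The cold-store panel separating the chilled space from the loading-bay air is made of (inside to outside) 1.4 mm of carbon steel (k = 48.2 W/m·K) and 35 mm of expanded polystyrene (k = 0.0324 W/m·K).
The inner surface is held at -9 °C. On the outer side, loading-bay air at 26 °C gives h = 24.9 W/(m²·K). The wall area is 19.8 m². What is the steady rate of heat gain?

Using the resistance-network approach (series):
R_carbon steel = L/(kA) = 0.0014/(48.2×19.8) = 1.467×10^-6 K/W
R_expanded polystyrene = L/(kA) = 0.035/(0.0324×19.8) = 0.05456 K/W
R_outer film = 1/(h_o·A) = 1/(24.9×19.8) = 0.002028 K/W
R_total = 0.05659 K/W
Q = ΔT / R_total = 35 / 0.05659

Q ≈ 619 W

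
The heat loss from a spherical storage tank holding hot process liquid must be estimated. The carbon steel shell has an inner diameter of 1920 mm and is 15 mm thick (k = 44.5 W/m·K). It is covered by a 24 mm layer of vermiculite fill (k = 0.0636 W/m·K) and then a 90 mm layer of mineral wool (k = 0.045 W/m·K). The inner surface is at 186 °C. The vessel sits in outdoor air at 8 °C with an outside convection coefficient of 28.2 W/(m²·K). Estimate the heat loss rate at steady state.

Q ≈ 991 W

Each spherical layer contributes R = (1/r_i − 1/r_o)/(4πk):
R_carbon steel shell = (1/0.96 − 1/0.975)/(4π×44.5) = 2.866×10^-5 K/W
R_vermiculite fill = (1/0.975 − 1/0.999)/(4π×0.0636) = 0.03083 K/W
R_mineral wool = (1/0.999 − 1/1.089)/(4π×0.045) = 0.1463 K/W
R_outer film = 1/(h·4πr_o²) = 1/(28.2×4π×1.089²) = 0.002379 K/W
R_total = 0.1795 K/W
Q = ΔT/R_total = 178/0.1795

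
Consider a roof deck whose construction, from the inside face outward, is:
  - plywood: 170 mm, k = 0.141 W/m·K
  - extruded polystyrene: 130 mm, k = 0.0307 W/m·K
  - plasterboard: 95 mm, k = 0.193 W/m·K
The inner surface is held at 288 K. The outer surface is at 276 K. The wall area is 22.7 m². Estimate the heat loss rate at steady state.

Model the wall as resistances in series:
R_plywood = L/(kA) = 0.17/(0.141×22.7) = 0.05311 K/W
R_extruded polystyrene = L/(kA) = 0.13/(0.0307×22.7) = 0.1865 K/W
R_plasterboard = L/(kA) = 0.095/(0.193×22.7) = 0.02168 K/W
R_total = 0.2613 K/W
Q = ΔT / R_total = 12 / 0.2613

Q ≈ 45.9 W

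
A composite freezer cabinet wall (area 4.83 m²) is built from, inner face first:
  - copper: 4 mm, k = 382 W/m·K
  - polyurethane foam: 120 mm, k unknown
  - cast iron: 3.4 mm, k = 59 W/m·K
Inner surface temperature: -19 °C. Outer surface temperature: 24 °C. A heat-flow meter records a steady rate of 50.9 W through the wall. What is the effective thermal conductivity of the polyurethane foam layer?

k ≈ 0.0294 W/(m·K)

Series thermal resistances:
R_copper = L/(kA) = 0.004/(382×4.83) = 2.168×10^-6 K/W
R_cast iron = L/(kA) = 0.0034/(59×4.83) = 1.193×10^-5 K/W
Sum of known resistances R_other = 1.41×10^-5 K/W
Total R = ΔT/Q = 43/50.9 = 0.8448 K/W
R_polyurethane foam = R_total − R_other = 0.8448 K/W
k = L/(R·A) = 0.12/(0.8448×4.83)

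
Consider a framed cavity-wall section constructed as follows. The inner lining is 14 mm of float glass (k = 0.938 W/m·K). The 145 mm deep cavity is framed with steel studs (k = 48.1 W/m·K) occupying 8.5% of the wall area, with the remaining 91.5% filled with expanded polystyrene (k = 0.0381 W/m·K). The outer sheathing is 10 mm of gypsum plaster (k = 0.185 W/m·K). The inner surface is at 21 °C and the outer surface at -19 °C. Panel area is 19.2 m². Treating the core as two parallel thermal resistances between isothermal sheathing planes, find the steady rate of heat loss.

Q ≈ 7370 W

Sheathing layers in series; stud and cavity paths in parallel between them.
R_inner = 0.014/(0.938×19.2) = 7.774×10^-4 K/W
R_stud  = 0.145/(48.1×0.085×19.2) = 0.001847 K/W
R_cav   = 0.145/(0.0381×0.915×19.2) = 0.2166 K/W
1/R_core = 1/R_stud + 1/R_cav → R_core = 0.001832 K/W
R_outer = 0.01/(0.185×19.2) = 0.002815 K/W
R_total = 0.005424 K/W
Q = ΔT/R_total = 40/0.005424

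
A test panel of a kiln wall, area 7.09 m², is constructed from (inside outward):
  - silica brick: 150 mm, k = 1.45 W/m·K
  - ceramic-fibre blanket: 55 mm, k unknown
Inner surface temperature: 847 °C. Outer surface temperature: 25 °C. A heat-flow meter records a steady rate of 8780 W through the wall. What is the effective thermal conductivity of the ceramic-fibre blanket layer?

k ≈ 0.0982 W/(m·K)

Using the resistance-network approach (series):
R_silica brick = L/(kA) = 0.15/(1.45×7.09) = 0.01459 K/W
Sum of known resistances R_other = 0.01459 K/W
Total R = ΔT/Q = 822/8780 = 0.09362 K/W
R_ceramic-fibre blanket = R_total − R_other = 0.07903 K/W
k = L/(R·A) = 0.055/(0.07903×7.09)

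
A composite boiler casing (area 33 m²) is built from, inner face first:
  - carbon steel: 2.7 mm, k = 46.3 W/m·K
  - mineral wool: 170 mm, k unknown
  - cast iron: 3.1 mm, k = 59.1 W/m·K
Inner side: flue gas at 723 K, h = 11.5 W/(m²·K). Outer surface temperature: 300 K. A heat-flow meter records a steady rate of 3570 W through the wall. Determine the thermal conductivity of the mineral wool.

Thermal resistances in series:
R_inner film = 1/(h_i·A) = 1/(11.5×33) = 0.002635 K/W
R_carbon steel = L/(kA) = 0.0027/(46.3×33) = 1.767×10^-6 K/W
R_cast iron = L/(kA) = 0.0031/(59.1×33) = 1.589×10^-6 K/W
Sum of known resistances R_other = 0.002638 K/W
Total R = ΔT/Q = 423/3570 = 0.1185 K/W
R_mineral wool = R_total − R_other = 0.1158 K/W
k = L/(R·A) = 0.17/(0.1158×33)

k ≈ 0.0445 W/(m·K)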